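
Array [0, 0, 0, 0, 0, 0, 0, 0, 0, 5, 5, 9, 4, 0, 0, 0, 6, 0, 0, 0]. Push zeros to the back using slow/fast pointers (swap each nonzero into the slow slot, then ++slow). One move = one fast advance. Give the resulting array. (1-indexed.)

(s=1,f=1) a[fast]=0 → fast++
(s=1,f=2) a[fast]=0 → fast++
(s=1,f=3) a[fast]=0 → fast++
(s=1,f=4) a[fast]=0 → fast++
(s=1,f=5) a[fast]=0 → fast++
(s=1,f=6) a[fast]=0 → fast++
(s=1,f=7) a[fast]=0 → fast++
(s=1,f=8) a[fast]=0 → fast++
(s=1,f=9) a[fast]=0 → fast++
(s=1,f=10) a[fast]=5≠0 swap→a[1]=5 → slow++,fast++
(s=2,f=11) a[fast]=5≠0 swap→a[2]=5 → slow++,fast++
(s=3,f=12) a[fast]=9≠0 swap→a[3]=9 → slow++,fast++
(s=4,f=13) a[fast]=4≠0 swap→a[4]=4 → slow++,fast++
(s=5,f=14) a[fast]=0 → fast++
(s=5,f=15) a[fast]=0 → fast++
(s=5,f=16) a[fast]=0 → fast++
(s=5,f=17) a[fast]=6≠0 swap→a[5]=6 → slow++,fast++
(s=6,f=18) a[fast]=0 → fast++
(s=6,f=19) a[fast]=0 → fast++
(s=6,f=20) a[fast]=0 → fast++

[5, 5, 9, 4, 6, 0, 0, 0, 0, 0, 0, 0, 0, 0, 0, 0, 0, 0, 0, 0]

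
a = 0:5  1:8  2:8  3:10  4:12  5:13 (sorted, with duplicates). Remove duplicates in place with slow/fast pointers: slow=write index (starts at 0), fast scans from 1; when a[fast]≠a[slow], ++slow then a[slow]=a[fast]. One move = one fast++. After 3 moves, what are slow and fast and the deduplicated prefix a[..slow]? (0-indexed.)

slow=0 fast=1: a[fast]=8≠a[slow]=5 write a[1]=8, slow++,fast++
slow=1 fast=2: a[fast]=8=a[slow] dup, fast++
slow=1 fast=3: a[fast]=10≠a[slow]=8 write a[2]=10, slow++,fast++

slow=2, fast=4, prefix=[5, 8, 10]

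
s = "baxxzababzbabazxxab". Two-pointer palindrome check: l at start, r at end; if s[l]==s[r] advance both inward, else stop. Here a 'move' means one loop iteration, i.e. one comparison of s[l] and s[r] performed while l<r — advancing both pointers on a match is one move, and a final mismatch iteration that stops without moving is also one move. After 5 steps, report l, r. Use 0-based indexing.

[0,18] 'b'=='b' → l++,r--
[1,17] 'a'=='a' → l++,r--
[2,16] 'x'=='x' → l++,r--
[3,15] 'x'=='x' → l++,r--
[4,14] 'z'=='z' → l++,r--

l=5, r=13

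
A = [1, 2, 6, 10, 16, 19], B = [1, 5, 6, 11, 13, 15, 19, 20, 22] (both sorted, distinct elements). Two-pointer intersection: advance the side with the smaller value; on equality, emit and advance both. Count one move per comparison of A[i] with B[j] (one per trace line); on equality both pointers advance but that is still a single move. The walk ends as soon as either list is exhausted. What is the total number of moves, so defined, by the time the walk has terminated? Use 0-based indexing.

[i=0,j=0] 1==1 emit → i++,j++
[i=1,j=1] 2<5 → i++
[i=2,j=1] 6>5 → j++
[i=2,j=2] 6==6 emit → i++,j++
[i=3,j=3] 10<11 → i++
[i=4,j=3] 16>11 → j++
[i=4,j=4] 16>13 → j++
[i=4,j=5] 16>15 → j++
[i=4,j=6] 16<19 → i++
[i=5,j=6] 19==19 emit → i++,j++

10 moves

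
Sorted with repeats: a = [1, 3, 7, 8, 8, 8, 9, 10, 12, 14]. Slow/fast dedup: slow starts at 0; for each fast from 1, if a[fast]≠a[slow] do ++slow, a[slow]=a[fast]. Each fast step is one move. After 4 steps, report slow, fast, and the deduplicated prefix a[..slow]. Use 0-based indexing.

slow=3, fast=5, prefix=[1, 3, 7, 8]

(s=0,f=1) a[fast]=3≠a[slow]=1 write a[1]=3 → slow++,fast++
(s=1,f=2) a[fast]=7≠a[slow]=3 write a[2]=7 → slow++,fast++
(s=2,f=3) a[fast]=8≠a[slow]=7 write a[3]=8 → slow++,fast++
(s=3,f=4) a[fast]=8=a[slow] dup → fast++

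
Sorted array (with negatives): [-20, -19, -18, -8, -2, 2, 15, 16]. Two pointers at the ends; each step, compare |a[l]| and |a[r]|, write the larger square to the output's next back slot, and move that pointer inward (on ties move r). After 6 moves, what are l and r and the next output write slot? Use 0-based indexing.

l=0 r=7: |-20|>|16| out[7]=400, l++
l=1 r=7: |-19|>|16| out[6]=361, l++
l=2 r=7: |-18|>|16| out[5]=324, l++
l=3 r=7: |-8|<=|16| out[4]=256, r--
l=3 r=6: |-8|<=|15| out[3]=225, r--
l=3 r=5: |-8|>|2| out[2]=64, l++

l=4, r=5, next write slot=1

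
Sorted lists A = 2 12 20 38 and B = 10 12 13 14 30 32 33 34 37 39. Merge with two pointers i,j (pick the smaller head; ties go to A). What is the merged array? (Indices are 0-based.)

i=0 j=0: A[i]=2<=B[j]=10 take 2, i++
i=1 j=0: A[i]=12>B[j]=10 take 10, j++
i=1 j=1: A[i]=12<=B[j]=12 take 12, i++
i=2 j=1: A[i]=20>B[j]=12 take 12, j++
i=2 j=2: A[i]=20>B[j]=13 take 13, j++
i=2 j=3: A[i]=20>B[j]=14 take 14, j++
i=2 j=4: A[i]=20<=B[j]=30 take 20, i++
i=3 j=4: A[i]=38>B[j]=30 take 30, j++
i=3 j=5: A[i]=38>B[j]=32 take 32, j++
i=3 j=6: A[i]=38>B[j]=33 take 33, j++
i=3 j=7: A[i]=38>B[j]=34 take 34, j++
i=3 j=8: A[i]=38>B[j]=37 take 37, j++
i=3 j=9: A[i]=38<=B[j]=39 take 38, i++
i=4 j=9: A done, take B[j]=39, j++

[2, 10, 12, 12, 13, 14, 20, 30, 32, 33, 34, 37, 38, 39]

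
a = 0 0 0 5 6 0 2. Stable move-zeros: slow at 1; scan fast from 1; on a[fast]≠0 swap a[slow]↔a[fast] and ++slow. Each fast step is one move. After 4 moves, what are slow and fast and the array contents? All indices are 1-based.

(s=1,f=1) a[fast]=0 → fast++
(s=1,f=2) a[fast]=0 → fast++
(s=1,f=3) a[fast]=0 → fast++
(s=1,f=4) a[fast]=5≠0 swap→a[1]=5 → slow++,fast++

slow=2, fast=5, a=[5, 0, 0, 0, 6, 0, 2]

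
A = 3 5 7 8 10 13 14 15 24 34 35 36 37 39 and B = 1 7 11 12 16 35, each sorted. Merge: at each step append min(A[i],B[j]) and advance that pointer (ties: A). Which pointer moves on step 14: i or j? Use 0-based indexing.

i

i=0 j=0: A[i]=3>B[j]=1 take 1, j++
i=0 j=1: A[i]=3<=B[j]=7 take 3, i++
i=1 j=1: A[i]=5<=B[j]=7 take 5, i++
i=2 j=1: A[i]=7<=B[j]=7 take 7, i++
i=3 j=1: A[i]=8>B[j]=7 take 7, j++
i=3 j=2: A[i]=8<=B[j]=11 take 8, i++
i=4 j=2: A[i]=10<=B[j]=11 take 10, i++
i=5 j=2: A[i]=13>B[j]=11 take 11, j++
i=5 j=3: A[i]=13>B[j]=12 take 12, j++
i=5 j=4: A[i]=13<=B[j]=16 take 13, i++
i=6 j=4: A[i]=14<=B[j]=16 take 14, i++
i=7 j=4: A[i]=15<=B[j]=16 take 15, i++
i=8 j=4: A[i]=24>B[j]=16 take 16, j++
i=8 j=5: A[i]=24<=B[j]=35 take 24, i++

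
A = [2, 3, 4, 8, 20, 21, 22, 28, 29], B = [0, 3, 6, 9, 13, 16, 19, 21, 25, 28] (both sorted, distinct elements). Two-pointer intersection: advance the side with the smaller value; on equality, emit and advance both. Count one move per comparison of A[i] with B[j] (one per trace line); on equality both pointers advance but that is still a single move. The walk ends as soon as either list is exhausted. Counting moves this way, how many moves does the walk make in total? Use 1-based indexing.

i=1 j=1: 2>0, j++
i=1 j=2: 2<3, i++
i=2 j=2: 3==3 emit, i++,j++
i=3 j=3: 4<6, i++
i=4 j=3: 8>6, j++
i=4 j=4: 8<9, i++
i=5 j=4: 20>9, j++
i=5 j=5: 20>13, j++
i=5 j=6: 20>16, j++
i=5 j=7: 20>19, j++
i=5 j=8: 20<21, i++
i=6 j=8: 21==21 emit, i++,j++
i=7 j=9: 22<25, i++
i=8 j=9: 28>25, j++
i=8 j=10: 28==28 emit, i++,j++

15 moves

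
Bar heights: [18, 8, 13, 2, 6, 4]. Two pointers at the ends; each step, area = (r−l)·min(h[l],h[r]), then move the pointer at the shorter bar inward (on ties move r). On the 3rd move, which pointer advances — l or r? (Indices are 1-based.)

l=1 r=6: min(18,4)*5=20 best=20 *, r--
l=1 r=5: min(18,6)*4=24 best=24 *, r--
l=1 r=4: min(18,2)*3=6 best=24, r--

r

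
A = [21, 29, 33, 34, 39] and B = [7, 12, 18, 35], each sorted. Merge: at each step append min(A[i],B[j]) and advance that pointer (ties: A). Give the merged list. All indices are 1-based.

i=1 j=1: A[i]=21>B[j]=7 take 7, j++
i=1 j=2: A[i]=21>B[j]=12 take 12, j++
i=1 j=3: A[i]=21>B[j]=18 take 18, j++
i=1 j=4: A[i]=21<=B[j]=35 take 21, i++
i=2 j=4: A[i]=29<=B[j]=35 take 29, i++
i=3 j=4: A[i]=33<=B[j]=35 take 33, i++
i=4 j=4: A[i]=34<=B[j]=35 take 34, i++
i=5 j=4: A[i]=39>B[j]=35 take 35, j++
i=5 j=5: B done, take A[i]=39, i++

[7, 12, 18, 21, 29, 33, 34, 35, 39]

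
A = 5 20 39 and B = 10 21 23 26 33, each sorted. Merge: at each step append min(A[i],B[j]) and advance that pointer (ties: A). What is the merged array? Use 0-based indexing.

i=0 j=0: A[i]=5<=B[j]=10 take 5, i++
i=1 j=0: A[i]=20>B[j]=10 take 10, j++
i=1 j=1: A[i]=20<=B[j]=21 take 20, i++
i=2 j=1: A[i]=39>B[j]=21 take 21, j++
i=2 j=2: A[i]=39>B[j]=23 take 23, j++
i=2 j=3: A[i]=39>B[j]=26 take 26, j++
i=2 j=4: A[i]=39>B[j]=33 take 33, j++
i=2 j=5: B done, take A[i]=39, i++

[5, 10, 20, 21, 23, 26, 33, 39]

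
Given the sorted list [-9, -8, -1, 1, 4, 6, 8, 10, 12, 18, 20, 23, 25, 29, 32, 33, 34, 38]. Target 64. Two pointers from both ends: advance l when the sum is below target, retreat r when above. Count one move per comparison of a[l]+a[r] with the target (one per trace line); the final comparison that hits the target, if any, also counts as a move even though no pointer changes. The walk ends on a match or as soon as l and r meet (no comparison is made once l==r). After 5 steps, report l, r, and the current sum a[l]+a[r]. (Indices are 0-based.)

l=0 r=17: -9+38=29 <64, l++
l=1 r=17: -8+38=30 <64, l++
l=2 r=17: -1+38=37 <64, l++
l=3 r=17: 1+38=39 <64, l++
l=4 r=17: 4+38=42 <64, l++

l=5, r=17, sum=44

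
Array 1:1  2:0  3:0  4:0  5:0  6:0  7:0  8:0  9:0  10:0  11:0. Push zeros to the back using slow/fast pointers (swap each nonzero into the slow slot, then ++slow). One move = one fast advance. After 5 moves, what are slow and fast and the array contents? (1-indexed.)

slow=1 fast=1: a[fast]=1≠0 swap→a[1]=1, slow++,fast++
slow=2 fast=2: a[fast]=0, fast++
slow=2 fast=3: a[fast]=0, fast++
slow=2 fast=4: a[fast]=0, fast++
slow=2 fast=5: a[fast]=0, fast++

slow=2, fast=6, a=[1, 0, 0, 0, 0, 0, 0, 0, 0, 0, 0]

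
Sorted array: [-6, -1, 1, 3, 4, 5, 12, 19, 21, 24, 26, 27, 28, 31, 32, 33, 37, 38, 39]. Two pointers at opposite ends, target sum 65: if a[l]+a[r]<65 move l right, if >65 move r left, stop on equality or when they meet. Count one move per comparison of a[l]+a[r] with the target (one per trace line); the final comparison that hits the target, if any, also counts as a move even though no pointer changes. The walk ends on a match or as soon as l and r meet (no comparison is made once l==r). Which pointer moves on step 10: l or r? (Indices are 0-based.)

l=0 r=18: -6+39=33 <65, l++
l=1 r=18: -1+39=38 <65, l++
l=2 r=18: 1+39=40 <65, l++
l=3 r=18: 3+39=42 <65, l++
l=4 r=18: 4+39=43 <65, l++
l=5 r=18: 5+39=44 <65, l++
l=6 r=18: 12+39=51 <65, l++
l=7 r=18: 19+39=58 <65, l++
l=8 r=18: 21+39=60 <65, l++
l=9 r=18: 24+39=63 <65, l++

l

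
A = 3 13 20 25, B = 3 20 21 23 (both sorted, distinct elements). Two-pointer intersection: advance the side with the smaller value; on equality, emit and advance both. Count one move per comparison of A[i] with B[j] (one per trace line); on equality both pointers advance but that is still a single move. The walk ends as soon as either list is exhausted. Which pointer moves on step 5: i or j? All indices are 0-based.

[i=0,j=0] 3==3 emit → i++,j++
[i=1,j=1] 13<20 → i++
[i=2,j=1] 20==20 emit → i++,j++
[i=3,j=2] 25>21 → j++
[i=3,j=3] 25>23 → j++

j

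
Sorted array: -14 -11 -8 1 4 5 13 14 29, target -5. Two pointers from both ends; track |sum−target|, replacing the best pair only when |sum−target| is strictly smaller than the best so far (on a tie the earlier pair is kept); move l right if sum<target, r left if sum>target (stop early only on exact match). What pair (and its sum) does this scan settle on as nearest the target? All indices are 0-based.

pair (-11, 5) with sum -6 (|Δ|=1)

l=0 r=8: -14+29=15 d=20 *, r--
l=0 r=7: -14+14=0 d=5 *, r--
l=0 r=6: -14+13=-1 d=4 *, r--
l=0 r=5: -14+5=-9 d=4, l++
l=1 r=5: -11+5=-6 d=1 *, l++
l=2 r=5: -8+5=-3 d=2, r--
l=2 r=4: -8+4=-4 d=1, r--
l=2 r=3: -8+1=-7 d=2, l++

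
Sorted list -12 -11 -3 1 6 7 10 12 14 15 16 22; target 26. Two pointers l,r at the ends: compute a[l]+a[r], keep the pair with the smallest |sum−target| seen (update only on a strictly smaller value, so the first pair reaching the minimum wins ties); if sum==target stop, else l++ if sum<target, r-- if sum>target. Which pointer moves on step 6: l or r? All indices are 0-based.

l

l=0 r=11: -12+22=10 d=16 *, l++
l=1 r=11: -11+22=11 d=15 *, l++
l=2 r=11: -3+22=19 d=7 *, l++
l=3 r=11: 1+22=23 d=3 *, l++
l=4 r=11: 6+22=28 d=2 *, r--
l=4 r=10: 6+16=22 d=4, l++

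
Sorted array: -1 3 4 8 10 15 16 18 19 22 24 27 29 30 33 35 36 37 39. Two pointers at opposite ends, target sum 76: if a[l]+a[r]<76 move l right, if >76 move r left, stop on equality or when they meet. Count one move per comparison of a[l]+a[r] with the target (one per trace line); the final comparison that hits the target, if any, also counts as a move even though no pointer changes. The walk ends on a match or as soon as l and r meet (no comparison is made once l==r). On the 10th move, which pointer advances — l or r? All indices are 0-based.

l

[0,18] -1+39=38 <76 → l++
[1,18] 3+39=42 <76 → l++
[2,18] 4+39=43 <76 → l++
[3,18] 8+39=47 <76 → l++
[4,18] 10+39=49 <76 → l++
[5,18] 15+39=54 <76 → l++
[6,18] 16+39=55 <76 → l++
[7,18] 18+39=57 <76 → l++
[8,18] 19+39=58 <76 → l++
[9,18] 22+39=61 <76 → l++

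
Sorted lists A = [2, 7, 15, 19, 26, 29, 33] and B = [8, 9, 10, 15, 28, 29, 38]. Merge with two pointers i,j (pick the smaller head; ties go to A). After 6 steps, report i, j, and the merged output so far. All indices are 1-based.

i=4, j=4, merged so far=[2, 7, 8, 9, 10, 15]

i=1 j=1: A[i]=2<=B[j]=8 take 2, i++
i=2 j=1: A[i]=7<=B[j]=8 take 7, i++
i=3 j=1: A[i]=15>B[j]=8 take 8, j++
i=3 j=2: A[i]=15>B[j]=9 take 9, j++
i=3 j=3: A[i]=15>B[j]=10 take 10, j++
i=3 j=4: A[i]=15<=B[j]=15 take 15, i++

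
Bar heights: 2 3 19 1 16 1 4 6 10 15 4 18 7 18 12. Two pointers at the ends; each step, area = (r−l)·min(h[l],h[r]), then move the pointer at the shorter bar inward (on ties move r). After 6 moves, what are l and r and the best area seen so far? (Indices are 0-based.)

[0,14] min(2,12)*14=28 best=28 * → l++
[1,14] min(3,12)*13=39 best=39 * → l++
[2,14] min(19,12)*12=144 best=144 * → r--
[2,13] min(19,18)*11=198 best=198 * → r--
[2,12] min(19,7)*10=70 best=198 → r--
[2,11] min(19,18)*9=162 best=198 → r--

l=2, r=10, best area=198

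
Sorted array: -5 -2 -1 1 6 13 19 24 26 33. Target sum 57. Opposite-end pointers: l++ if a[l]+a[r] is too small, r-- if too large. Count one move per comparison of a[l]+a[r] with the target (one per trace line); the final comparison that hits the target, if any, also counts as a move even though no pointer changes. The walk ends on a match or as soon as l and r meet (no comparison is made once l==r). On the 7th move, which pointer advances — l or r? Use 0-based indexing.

l=0 r=9: -5+33=28 <57, l++
l=1 r=9: -2+33=31 <57, l++
l=2 r=9: -1+33=32 <57, l++
l=3 r=9: 1+33=34 <57, l++
l=4 r=9: 6+33=39 <57, l++
l=5 r=9: 13+33=46 <57, l++
l=6 r=9: 19+33=52 <57, l++

l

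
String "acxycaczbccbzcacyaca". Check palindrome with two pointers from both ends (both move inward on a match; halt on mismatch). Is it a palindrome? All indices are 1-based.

not a palindrome (mismatch at 3,18)

[1,20] 'a'=='a' → l++,r--
[2,19] 'c'=='c' → l++,r--
[3,18] 'x'!='a' → stop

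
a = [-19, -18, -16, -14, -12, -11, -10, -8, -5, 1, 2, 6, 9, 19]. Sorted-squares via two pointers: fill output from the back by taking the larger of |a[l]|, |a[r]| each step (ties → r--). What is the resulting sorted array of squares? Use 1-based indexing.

[1, 4, 25, 36, 64, 81, 100, 121, 144, 196, 256, 324, 361, 361]

l=1 r=14: |-19|<=|19| out[14]=361, r--
l=1 r=13: |-19|>|9| out[13]=361, l++
l=2 r=13: |-18|>|9| out[12]=324, l++
l=3 r=13: |-16|>|9| out[11]=256, l++
l=4 r=13: |-14|>|9| out[10]=196, l++
l=5 r=13: |-12|>|9| out[9]=144, l++
l=6 r=13: |-11|>|9| out[8]=121, l++
l=7 r=13: |-10|>|9| out[7]=100, l++
l=8 r=13: |-8|<=|9| out[6]=81, r--
l=8 r=12: |-8|>|6| out[5]=64, l++
l=9 r=12: |-5|<=|6| out[4]=36, r--
l=9 r=11: |-5|>|2| out[3]=25, l++
l=10 r=11: |1|<=|2| out[2]=4, r--
l=10 r=10: |1|<=|1| out[1]=1, r--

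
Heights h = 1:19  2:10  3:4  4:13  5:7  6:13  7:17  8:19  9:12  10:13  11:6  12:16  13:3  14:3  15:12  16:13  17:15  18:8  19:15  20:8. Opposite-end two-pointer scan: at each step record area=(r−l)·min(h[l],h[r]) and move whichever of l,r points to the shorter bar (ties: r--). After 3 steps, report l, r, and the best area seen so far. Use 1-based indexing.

l=1, r=17, best area=270

[1,20] min(19,8)*19=152 best=152 * → r--
[1,19] min(19,15)*18=270 best=270 * → r--
[1,18] min(19,8)*17=136 best=270 → r--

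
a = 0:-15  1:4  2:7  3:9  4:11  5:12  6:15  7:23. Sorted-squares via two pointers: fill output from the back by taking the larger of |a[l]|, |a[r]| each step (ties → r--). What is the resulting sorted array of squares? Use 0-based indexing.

[16, 49, 81, 121, 144, 225, 225, 529]

[0,7] |-15|<=|23| out[7]=529 → r--
[0,6] |-15|<=|15| out[6]=225 → r--
[0,5] |-15|>|12| out[5]=225 → l++
[1,5] |4|<=|12| out[4]=144 → r--
[1,4] |4|<=|11| out[3]=121 → r--
[1,3] |4|<=|9| out[2]=81 → r--
[1,2] |4|<=|7| out[1]=49 → r--
[1,1] |4|<=|4| out[0]=16 → r--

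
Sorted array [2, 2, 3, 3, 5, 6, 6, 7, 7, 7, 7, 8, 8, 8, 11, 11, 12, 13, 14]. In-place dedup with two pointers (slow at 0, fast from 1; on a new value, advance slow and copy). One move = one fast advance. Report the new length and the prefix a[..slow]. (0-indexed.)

length 10; prefix = [2, 3, 5, 6, 7, 8, 11, 12, 13, 14]

(s=0,f=1) a[fast]=2=a[slow] dup → fast++
(s=0,f=2) a[fast]=3≠a[slow]=2 write a[1]=3 → slow++,fast++
(s=1,f=3) a[fast]=3=a[slow] dup → fast++
(s=1,f=4) a[fast]=5≠a[slow]=3 write a[2]=5 → slow++,fast++
(s=2,f=5) a[fast]=6≠a[slow]=5 write a[3]=6 → slow++,fast++
(s=3,f=6) a[fast]=6=a[slow] dup → fast++
(s=3,f=7) a[fast]=7≠a[slow]=6 write a[4]=7 → slow++,fast++
(s=4,f=8) a[fast]=7=a[slow] dup → fast++
(s=4,f=9) a[fast]=7=a[slow] dup → fast++
(s=4,f=10) a[fast]=7=a[slow] dup → fast++
(s=4,f=11) a[fast]=8≠a[slow]=7 write a[5]=8 → slow++,fast++
(s=5,f=12) a[fast]=8=a[slow] dup → fast++
(s=5,f=13) a[fast]=8=a[slow] dup → fast++
(s=5,f=14) a[fast]=11≠a[slow]=8 write a[6]=11 → slow++,fast++
(s=6,f=15) a[fast]=11=a[slow] dup → fast++
(s=6,f=16) a[fast]=12≠a[slow]=11 write a[7]=12 → slow++,fast++
(s=7,f=17) a[fast]=13≠a[slow]=12 write a[8]=13 → slow++,fast++
(s=8,f=18) a[fast]=14≠a[slow]=13 write a[9]=14 → slow++,fast++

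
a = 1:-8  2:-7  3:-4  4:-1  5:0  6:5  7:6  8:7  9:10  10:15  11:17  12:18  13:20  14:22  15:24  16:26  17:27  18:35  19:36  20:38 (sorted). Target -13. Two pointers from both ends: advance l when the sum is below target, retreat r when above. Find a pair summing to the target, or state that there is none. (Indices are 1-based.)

no pair

l=1 r=20: -8+38=30 >-13, r--
l=1 r=19: -8+36=28 >-13, r--
l=1 r=18: -8+35=27 >-13, r--
l=1 r=17: -8+27=19 >-13, r--
l=1 r=16: -8+26=18 >-13, r--
l=1 r=15: -8+24=16 >-13, r--
l=1 r=14: -8+22=14 >-13, r--
l=1 r=13: -8+20=12 >-13, r--
l=1 r=12: -8+18=10 >-13, r--
l=1 r=11: -8+17=9 >-13, r--
l=1 r=10: -8+15=7 >-13, r--
l=1 r=9: -8+10=2 >-13, r--
l=1 r=8: -8+7=-1 >-13, r--
l=1 r=7: -8+6=-2 >-13, r--
l=1 r=6: -8+5=-3 >-13, r--
l=1 r=5: -8+0=-8 >-13, r--
l=1 r=4: -8+-1=-9 >-13, r--
l=1 r=3: -8+-4=-12 >-13, r--
l=1 r=2: -8+-7=-15 <-13, l++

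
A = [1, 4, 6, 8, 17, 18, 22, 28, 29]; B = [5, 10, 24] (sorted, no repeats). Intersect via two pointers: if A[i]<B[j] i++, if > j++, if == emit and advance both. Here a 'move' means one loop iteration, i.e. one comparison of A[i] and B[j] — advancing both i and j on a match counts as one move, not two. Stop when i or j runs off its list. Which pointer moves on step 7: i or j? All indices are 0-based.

i

[i=0,j=0] 1<5 → i++
[i=1,j=0] 4<5 → i++
[i=2,j=0] 6>5 → j++
[i=2,j=1] 6<10 → i++
[i=3,j=1] 8<10 → i++
[i=4,j=1] 17>10 → j++
[i=4,j=2] 17<24 → i++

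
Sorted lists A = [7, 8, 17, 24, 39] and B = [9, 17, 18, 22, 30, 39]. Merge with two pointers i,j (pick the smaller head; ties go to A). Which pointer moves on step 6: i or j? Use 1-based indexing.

j

[i=1,j=1] A[i]=7<=B[j]=9 take 7 → i++
[i=2,j=1] A[i]=8<=B[j]=9 take 8 → i++
[i=3,j=1] A[i]=17>B[j]=9 take 9 → j++
[i=3,j=2] A[i]=17<=B[j]=17 take 17 → i++
[i=4,j=2] A[i]=24>B[j]=17 take 17 → j++
[i=4,j=3] A[i]=24>B[j]=18 take 18 → j++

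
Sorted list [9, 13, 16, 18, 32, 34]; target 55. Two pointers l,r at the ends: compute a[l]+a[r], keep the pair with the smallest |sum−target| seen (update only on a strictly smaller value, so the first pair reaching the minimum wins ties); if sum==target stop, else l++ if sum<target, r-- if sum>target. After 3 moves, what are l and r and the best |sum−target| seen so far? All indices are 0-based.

[0,5] 9+34=43 d=12 * → l++
[1,5] 13+34=47 d=8 * → l++
[2,5] 16+34=50 d=5 * → l++

l=3, r=5, best |Δ|=5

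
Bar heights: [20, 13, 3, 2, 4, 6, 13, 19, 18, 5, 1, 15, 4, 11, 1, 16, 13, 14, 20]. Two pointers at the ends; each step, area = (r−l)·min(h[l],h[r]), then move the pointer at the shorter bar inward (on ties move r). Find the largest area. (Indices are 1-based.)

l=1 r=19: min(20,20)*18=360 best=360 *, r--
l=1 r=18: min(20,14)*17=238 best=360, r--
l=1 r=17: min(20,13)*16=208 best=360, r--
l=1 r=16: min(20,16)*15=240 best=360, r--
l=1 r=15: min(20,1)*14=14 best=360, r--
l=1 r=14: min(20,11)*13=143 best=360, r--
l=1 r=13: min(20,4)*12=48 best=360, r--
l=1 r=12: min(20,15)*11=165 best=360, r--
l=1 r=11: min(20,1)*10=10 best=360, r--
l=1 r=10: min(20,5)*9=45 best=360, r--
l=1 r=9: min(20,18)*8=144 best=360, r--
l=1 r=8: min(20,19)*7=133 best=360, r--
l=1 r=7: min(20,13)*6=78 best=360, r--
l=1 r=6: min(20,6)*5=30 best=360, r--
l=1 r=5: min(20,4)*4=16 best=360, r--
l=1 r=4: min(20,2)*3=6 best=360, r--
l=1 r=3: min(20,3)*2=6 best=360, r--
l=1 r=2: min(20,13)*1=13 best=360, r--

max area = 360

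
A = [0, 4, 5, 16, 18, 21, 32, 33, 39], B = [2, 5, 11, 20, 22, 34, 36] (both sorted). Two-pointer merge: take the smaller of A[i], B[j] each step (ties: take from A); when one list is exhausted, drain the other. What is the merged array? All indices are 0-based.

[i=0,j=0] A[i]=0<=B[j]=2 take 0 → i++
[i=1,j=0] A[i]=4>B[j]=2 take 2 → j++
[i=1,j=1] A[i]=4<=B[j]=5 take 4 → i++
[i=2,j=1] A[i]=5<=B[j]=5 take 5 → i++
[i=3,j=1] A[i]=16>B[j]=5 take 5 → j++
[i=3,j=2] A[i]=16>B[j]=11 take 11 → j++
[i=3,j=3] A[i]=16<=B[j]=20 take 16 → i++
[i=4,j=3] A[i]=18<=B[j]=20 take 18 → i++
[i=5,j=3] A[i]=21>B[j]=20 take 20 → j++
[i=5,j=4] A[i]=21<=B[j]=22 take 21 → i++
[i=6,j=4] A[i]=32>B[j]=22 take 22 → j++
[i=6,j=5] A[i]=32<=B[j]=34 take 32 → i++
[i=7,j=5] A[i]=33<=B[j]=34 take 33 → i++
[i=8,j=5] A[i]=39>B[j]=34 take 34 → j++
[i=8,j=6] A[i]=39>B[j]=36 take 36 → j++
[i=8,j=7] B done, take A[i]=39 → i++

[0, 2, 4, 5, 5, 11, 16, 18, 20, 21, 22, 32, 33, 34, 36, 39]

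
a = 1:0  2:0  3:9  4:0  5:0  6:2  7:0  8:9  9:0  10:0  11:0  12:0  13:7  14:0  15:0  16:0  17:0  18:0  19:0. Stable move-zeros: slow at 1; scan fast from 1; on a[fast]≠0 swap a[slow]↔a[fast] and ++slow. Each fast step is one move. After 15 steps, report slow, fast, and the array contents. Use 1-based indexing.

slow=1 fast=1: a[fast]=0, fast++
slow=1 fast=2: a[fast]=0, fast++
slow=1 fast=3: a[fast]=9≠0 swap→a[1]=9, slow++,fast++
slow=2 fast=4: a[fast]=0, fast++
slow=2 fast=5: a[fast]=0, fast++
slow=2 fast=6: a[fast]=2≠0 swap→a[2]=2, slow++,fast++
slow=3 fast=7: a[fast]=0, fast++
slow=3 fast=8: a[fast]=9≠0 swap→a[3]=9, slow++,fast++
slow=4 fast=9: a[fast]=0, fast++
slow=4 fast=10: a[fast]=0, fast++
slow=4 fast=11: a[fast]=0, fast++
slow=4 fast=12: a[fast]=0, fast++
slow=4 fast=13: a[fast]=7≠0 swap→a[4]=7, slow++,fast++
slow=5 fast=14: a[fast]=0, fast++
slow=5 fast=15: a[fast]=0, fast++

slow=5, fast=16, a=[9, 2, 9, 7, 0, 0, 0, 0, 0, 0, 0, 0, 0, 0, 0, 0, 0, 0, 0]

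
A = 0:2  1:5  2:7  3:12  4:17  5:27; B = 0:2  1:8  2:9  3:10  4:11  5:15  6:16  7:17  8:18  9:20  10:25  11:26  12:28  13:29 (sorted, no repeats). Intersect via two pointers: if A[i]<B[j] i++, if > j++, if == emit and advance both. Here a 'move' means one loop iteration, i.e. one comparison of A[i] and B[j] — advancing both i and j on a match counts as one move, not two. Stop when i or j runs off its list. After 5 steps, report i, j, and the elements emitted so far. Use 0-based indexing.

[i=0,j=0] 2==2 emit → i++,j++
[i=1,j=1] 5<8 → i++
[i=2,j=1] 7<8 → i++
[i=3,j=1] 12>8 → j++
[i=3,j=2] 12>9 → j++

i=3, j=3, emitted=[2]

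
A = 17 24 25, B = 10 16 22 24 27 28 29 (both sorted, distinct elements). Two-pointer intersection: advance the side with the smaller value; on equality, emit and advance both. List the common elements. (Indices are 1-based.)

i=1 j=1: 17>10, j++
i=1 j=2: 17>16, j++
i=1 j=3: 17<22, i++
i=2 j=3: 24>22, j++
i=2 j=4: 24==24 emit, i++,j++
i=3 j=5: 25<27, i++

intersection = [24]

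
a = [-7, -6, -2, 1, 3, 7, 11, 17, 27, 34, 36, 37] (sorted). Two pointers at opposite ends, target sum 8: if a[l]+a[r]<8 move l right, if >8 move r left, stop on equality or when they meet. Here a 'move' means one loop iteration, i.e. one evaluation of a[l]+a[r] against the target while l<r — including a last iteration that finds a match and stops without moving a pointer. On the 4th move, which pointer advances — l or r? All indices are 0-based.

r

l=0 r=11: -7+37=30 >8, r--
l=0 r=10: -7+36=29 >8, r--
l=0 r=9: -7+34=27 >8, r--
l=0 r=8: -7+27=20 >8, r--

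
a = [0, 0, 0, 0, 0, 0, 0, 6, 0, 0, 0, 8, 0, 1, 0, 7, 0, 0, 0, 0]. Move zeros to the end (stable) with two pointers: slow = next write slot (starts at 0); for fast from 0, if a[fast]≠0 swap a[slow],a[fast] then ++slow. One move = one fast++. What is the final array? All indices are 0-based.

slow=0 fast=0: a[fast]=0, fast++
slow=0 fast=1: a[fast]=0, fast++
slow=0 fast=2: a[fast]=0, fast++
slow=0 fast=3: a[fast]=0, fast++
slow=0 fast=4: a[fast]=0, fast++
slow=0 fast=5: a[fast]=0, fast++
slow=0 fast=6: a[fast]=0, fast++
slow=0 fast=7: a[fast]=6≠0 swap→a[0]=6, slow++,fast++
slow=1 fast=8: a[fast]=0, fast++
slow=1 fast=9: a[fast]=0, fast++
slow=1 fast=10: a[fast]=0, fast++
slow=1 fast=11: a[fast]=8≠0 swap→a[1]=8, slow++,fast++
slow=2 fast=12: a[fast]=0, fast++
slow=2 fast=13: a[fast]=1≠0 swap→a[2]=1, slow++,fast++
slow=3 fast=14: a[fast]=0, fast++
slow=3 fast=15: a[fast]=7≠0 swap→a[3]=7, slow++,fast++
slow=4 fast=16: a[fast]=0, fast++
slow=4 fast=17: a[fast]=0, fast++
slow=4 fast=18: a[fast]=0, fast++
slow=4 fast=19: a[fast]=0, fast++

[6, 8, 1, 7, 0, 0, 0, 0, 0, 0, 0, 0, 0, 0, 0, 0, 0, 0, 0, 0]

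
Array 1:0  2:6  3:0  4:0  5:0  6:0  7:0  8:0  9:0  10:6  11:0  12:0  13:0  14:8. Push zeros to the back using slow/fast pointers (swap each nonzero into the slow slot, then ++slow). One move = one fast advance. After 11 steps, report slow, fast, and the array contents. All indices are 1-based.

(s=1,f=1) a[fast]=0 → fast++
(s=1,f=2) a[fast]=6≠0 swap→a[1]=6 → slow++,fast++
(s=2,f=3) a[fast]=0 → fast++
(s=2,f=4) a[fast]=0 → fast++
(s=2,f=5) a[fast]=0 → fast++
(s=2,f=6) a[fast]=0 → fast++
(s=2,f=7) a[fast]=0 → fast++
(s=2,f=8) a[fast]=0 → fast++
(s=2,f=9) a[fast]=0 → fast++
(s=2,f=10) a[fast]=6≠0 swap→a[2]=6 → slow++,fast++
(s=3,f=11) a[fast]=0 → fast++

slow=3, fast=12, a=[6, 6, 0, 0, 0, 0, 0, 0, 0, 0, 0, 0, 0, 8]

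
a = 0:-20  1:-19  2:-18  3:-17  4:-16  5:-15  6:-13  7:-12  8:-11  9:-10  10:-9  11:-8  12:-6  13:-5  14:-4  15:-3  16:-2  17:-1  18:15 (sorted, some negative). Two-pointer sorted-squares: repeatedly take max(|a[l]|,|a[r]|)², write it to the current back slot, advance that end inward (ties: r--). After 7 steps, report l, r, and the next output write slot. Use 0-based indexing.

l=6, r=17, next write slot=11

l=0 r=18: |-20|>|15| out[18]=400, l++
l=1 r=18: |-19|>|15| out[17]=361, l++
l=2 r=18: |-18|>|15| out[16]=324, l++
l=3 r=18: |-17|>|15| out[15]=289, l++
l=4 r=18: |-16|>|15| out[14]=256, l++
l=5 r=18: |-15|<=|15| out[13]=225, r--
l=5 r=17: |-15|>|-1| out[12]=225, l++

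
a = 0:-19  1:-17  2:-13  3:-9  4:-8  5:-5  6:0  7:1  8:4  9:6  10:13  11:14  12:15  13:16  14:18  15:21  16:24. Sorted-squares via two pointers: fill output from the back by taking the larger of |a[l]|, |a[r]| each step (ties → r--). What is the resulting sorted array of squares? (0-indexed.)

[0, 1, 16, 25, 36, 64, 81, 169, 169, 196, 225, 256, 289, 324, 361, 441, 576]

l=0 r=16: |-19|<=|24| out[16]=576, r--
l=0 r=15: |-19|<=|21| out[15]=441, r--
l=0 r=14: |-19|>|18| out[14]=361, l++
l=1 r=14: |-17|<=|18| out[13]=324, r--
l=1 r=13: |-17|>|16| out[12]=289, l++
l=2 r=13: |-13|<=|16| out[11]=256, r--
l=2 r=12: |-13|<=|15| out[10]=225, r--
l=2 r=11: |-13|<=|14| out[9]=196, r--
l=2 r=10: |-13|<=|13| out[8]=169, r--
l=2 r=9: |-13|>|6| out[7]=169, l++
l=3 r=9: |-9|>|6| out[6]=81, l++
l=4 r=9: |-8|>|6| out[5]=64, l++
l=5 r=9: |-5|<=|6| out[4]=36, r--
l=5 r=8: |-5|>|4| out[3]=25, l++
l=6 r=8: |0|<=|4| out[2]=16, r--
l=6 r=7: |0|<=|1| out[1]=1, r--
l=6 r=6: |0|<=|0| out[0]=0, r--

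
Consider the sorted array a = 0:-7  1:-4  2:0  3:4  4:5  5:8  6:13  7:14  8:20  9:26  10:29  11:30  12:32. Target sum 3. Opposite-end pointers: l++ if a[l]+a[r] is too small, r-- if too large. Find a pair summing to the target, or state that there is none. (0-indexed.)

[0,12] -7+32=25 >3 → r--
[0,11] -7+30=23 >3 → r--
[0,10] -7+29=22 >3 → r--
[0,9] -7+26=19 >3 → r--
[0,8] -7+20=13 >3 → r--
[0,7] -7+14=7 >3 → r--
[0,6] -7+13=6 >3 → r--
[0,5] -7+8=1 <3 → l++
[1,5] -4+8=4 >3 → r--
[1,4] -4+5=1 <3 → l++
[2,4] 0+5=5 >3 → r--
[2,3] 0+4=4 >3 → r--

no pair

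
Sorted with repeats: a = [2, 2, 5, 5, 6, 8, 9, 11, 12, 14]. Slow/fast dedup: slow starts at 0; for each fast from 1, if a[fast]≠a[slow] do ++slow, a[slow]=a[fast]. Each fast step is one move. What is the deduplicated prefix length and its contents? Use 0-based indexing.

length 8; prefix = [2, 5, 6, 8, 9, 11, 12, 14]

slow=0 fast=1: a[fast]=2=a[slow] dup, fast++
slow=0 fast=2: a[fast]=5≠a[slow]=2 write a[1]=5, slow++,fast++
slow=1 fast=3: a[fast]=5=a[slow] dup, fast++
slow=1 fast=4: a[fast]=6≠a[slow]=5 write a[2]=6, slow++,fast++
slow=2 fast=5: a[fast]=8≠a[slow]=6 write a[3]=8, slow++,fast++
slow=3 fast=6: a[fast]=9≠a[slow]=8 write a[4]=9, slow++,fast++
slow=4 fast=7: a[fast]=11≠a[slow]=9 write a[5]=11, slow++,fast++
slow=5 fast=8: a[fast]=12≠a[slow]=11 write a[6]=12, slow++,fast++
slow=6 fast=9: a[fast]=14≠a[slow]=12 write a[7]=14, slow++,fast++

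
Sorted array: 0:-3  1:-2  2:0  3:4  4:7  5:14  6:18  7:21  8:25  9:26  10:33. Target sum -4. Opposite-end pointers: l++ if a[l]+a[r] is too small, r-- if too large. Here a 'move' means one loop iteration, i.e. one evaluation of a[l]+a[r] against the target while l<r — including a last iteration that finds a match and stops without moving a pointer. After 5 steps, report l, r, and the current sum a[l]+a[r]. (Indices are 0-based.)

l=0, r=5, sum=11

[0,10] -3+33=30 >-4 → r--
[0,9] -3+26=23 >-4 → r--
[0,8] -3+25=22 >-4 → r--
[0,7] -3+21=18 >-4 → r--
[0,6] -3+18=15 >-4 → r--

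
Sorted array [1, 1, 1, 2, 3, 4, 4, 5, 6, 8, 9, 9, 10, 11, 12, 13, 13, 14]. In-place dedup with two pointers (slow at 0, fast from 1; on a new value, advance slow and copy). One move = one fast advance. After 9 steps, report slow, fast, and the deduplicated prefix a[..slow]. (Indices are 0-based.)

slow=6, fast=10, prefix=[1, 2, 3, 4, 5, 6, 8]

(s=0,f=1) a[fast]=1=a[slow] dup → fast++
(s=0,f=2) a[fast]=1=a[slow] dup → fast++
(s=0,f=3) a[fast]=2≠a[slow]=1 write a[1]=2 → slow++,fast++
(s=1,f=4) a[fast]=3≠a[slow]=2 write a[2]=3 → slow++,fast++
(s=2,f=5) a[fast]=4≠a[slow]=3 write a[3]=4 → slow++,fast++
(s=3,f=6) a[fast]=4=a[slow] dup → fast++
(s=3,f=7) a[fast]=5≠a[slow]=4 write a[4]=5 → slow++,fast++
(s=4,f=8) a[fast]=6≠a[slow]=5 write a[5]=6 → slow++,fast++
(s=5,f=9) a[fast]=8≠a[slow]=6 write a[6]=8 → slow++,fast++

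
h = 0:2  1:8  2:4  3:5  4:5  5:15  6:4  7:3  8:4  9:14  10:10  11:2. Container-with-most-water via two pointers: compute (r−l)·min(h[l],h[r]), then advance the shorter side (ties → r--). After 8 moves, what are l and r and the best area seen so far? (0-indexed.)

l=5, r=8, best area=72

[0,11] min(2,2)*11=22 best=22 * → r--
[0,10] min(2,10)*10=20 best=22 → l++
[1,10] min(8,10)*9=72 best=72 * → l++
[2,10] min(4,10)*8=32 best=72 → l++
[3,10] min(5,10)*7=35 best=72 → l++
[4,10] min(5,10)*6=30 best=72 → l++
[5,10] min(15,10)*5=50 best=72 → r--
[5,9] min(15,14)*4=56 best=72 → r--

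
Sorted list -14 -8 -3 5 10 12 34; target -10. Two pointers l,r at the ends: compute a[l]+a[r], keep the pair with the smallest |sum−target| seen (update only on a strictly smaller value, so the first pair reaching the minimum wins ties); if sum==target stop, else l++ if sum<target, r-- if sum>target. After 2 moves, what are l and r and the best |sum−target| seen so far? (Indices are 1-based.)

l=1, r=5, best |Δ|=8

l=1 r=7: -14+34=20 d=30 *, r--
l=1 r=6: -14+12=-2 d=8 *, r--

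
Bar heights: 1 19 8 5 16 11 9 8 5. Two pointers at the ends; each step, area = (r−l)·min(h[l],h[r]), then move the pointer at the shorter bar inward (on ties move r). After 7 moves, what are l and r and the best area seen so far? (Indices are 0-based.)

l=1, r=2, best area=48

[0,8] min(1,5)*8=8 best=8 * → l++
[1,8] min(19,5)*7=35 best=35 * → r--
[1,7] min(19,8)*6=48 best=48 * → r--
[1,6] min(19,9)*5=45 best=48 → r--
[1,5] min(19,11)*4=44 best=48 → r--
[1,4] min(19,16)*3=48 best=48 → r--
[1,3] min(19,5)*2=10 best=48 → r--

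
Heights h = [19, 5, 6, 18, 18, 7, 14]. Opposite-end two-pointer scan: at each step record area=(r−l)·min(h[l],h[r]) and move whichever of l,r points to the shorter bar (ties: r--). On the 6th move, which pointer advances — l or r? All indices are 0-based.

r

l=0 r=6: min(19,14)*6=84 best=84 *, r--
l=0 r=5: min(19,7)*5=35 best=84, r--
l=0 r=4: min(19,18)*4=72 best=84, r--
l=0 r=3: min(19,18)*3=54 best=84, r--
l=0 r=2: min(19,6)*2=12 best=84, r--
l=0 r=1: min(19,5)*1=5 best=84, r--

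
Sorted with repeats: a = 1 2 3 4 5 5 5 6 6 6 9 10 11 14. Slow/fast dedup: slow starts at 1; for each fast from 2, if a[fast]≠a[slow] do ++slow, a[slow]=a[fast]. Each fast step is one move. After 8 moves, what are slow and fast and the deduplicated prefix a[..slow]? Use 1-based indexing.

slow=6, fast=10, prefix=[1, 2, 3, 4, 5, 6]

(s=1,f=2) a[fast]=2≠a[slow]=1 write a[2]=2 → slow++,fast++
(s=2,f=3) a[fast]=3≠a[slow]=2 write a[3]=3 → slow++,fast++
(s=3,f=4) a[fast]=4≠a[slow]=3 write a[4]=4 → slow++,fast++
(s=4,f=5) a[fast]=5≠a[slow]=4 write a[5]=5 → slow++,fast++
(s=5,f=6) a[fast]=5=a[slow] dup → fast++
(s=5,f=7) a[fast]=5=a[slow] dup → fast++
(s=5,f=8) a[fast]=6≠a[slow]=5 write a[6]=6 → slow++,fast++
(s=6,f=9) a[fast]=6=a[slow] dup → fast++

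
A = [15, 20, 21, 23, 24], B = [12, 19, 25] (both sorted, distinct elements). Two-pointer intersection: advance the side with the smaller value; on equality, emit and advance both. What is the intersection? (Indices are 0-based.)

[i=0,j=0] 15>12 → j++
[i=0,j=1] 15<19 → i++
[i=1,j=1] 20>19 → j++
[i=1,j=2] 20<25 → i++
[i=2,j=2] 21<25 → i++
[i=3,j=2] 23<25 → i++
[i=4,j=2] 24<25 → i++

intersection = []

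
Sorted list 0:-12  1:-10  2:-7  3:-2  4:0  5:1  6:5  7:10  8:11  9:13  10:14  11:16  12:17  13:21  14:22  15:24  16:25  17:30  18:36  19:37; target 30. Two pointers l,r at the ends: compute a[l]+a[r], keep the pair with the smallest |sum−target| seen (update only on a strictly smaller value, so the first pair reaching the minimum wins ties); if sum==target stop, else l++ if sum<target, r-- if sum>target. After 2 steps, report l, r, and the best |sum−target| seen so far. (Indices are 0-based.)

l=0 r=19: -12+37=25 d=5 *, l++
l=1 r=19: -10+37=27 d=3 *, l++

l=2, r=19, best |Δ|=3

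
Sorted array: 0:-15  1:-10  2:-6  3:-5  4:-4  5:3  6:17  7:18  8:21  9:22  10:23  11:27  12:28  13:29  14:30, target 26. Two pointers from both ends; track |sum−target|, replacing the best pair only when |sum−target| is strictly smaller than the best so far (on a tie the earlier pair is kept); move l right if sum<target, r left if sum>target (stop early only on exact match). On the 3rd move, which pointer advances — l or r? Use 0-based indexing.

[0,14] -15+30=15 d=11 * → l++
[1,14] -10+30=20 d=6 * → l++
[2,14] -6+30=24 d=2 * → l++

l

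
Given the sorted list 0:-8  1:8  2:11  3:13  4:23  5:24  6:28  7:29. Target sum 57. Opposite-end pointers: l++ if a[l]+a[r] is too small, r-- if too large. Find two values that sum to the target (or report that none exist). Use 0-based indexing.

[0,7] -8+29=21 <57 → l++
[1,7] 8+29=37 <57 → l++
[2,7] 11+29=40 <57 → l++
[3,7] 13+29=42 <57 → l++
[4,7] 23+29=52 <57 → l++
[5,7] 24+29=53 <57 → l++
[6,7] 28+29=57 → found

(28, 29)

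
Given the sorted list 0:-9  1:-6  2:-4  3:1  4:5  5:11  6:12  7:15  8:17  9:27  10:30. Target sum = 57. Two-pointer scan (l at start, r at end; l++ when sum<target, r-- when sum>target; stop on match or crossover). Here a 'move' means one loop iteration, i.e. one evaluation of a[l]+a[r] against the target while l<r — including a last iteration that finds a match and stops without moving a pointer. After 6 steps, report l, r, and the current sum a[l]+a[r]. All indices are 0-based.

l=0 r=10: -9+30=21 <57, l++
l=1 r=10: -6+30=24 <57, l++
l=2 r=10: -4+30=26 <57, l++
l=3 r=10: 1+30=31 <57, l++
l=4 r=10: 5+30=35 <57, l++
l=5 r=10: 11+30=41 <57, l++

l=6, r=10, sum=42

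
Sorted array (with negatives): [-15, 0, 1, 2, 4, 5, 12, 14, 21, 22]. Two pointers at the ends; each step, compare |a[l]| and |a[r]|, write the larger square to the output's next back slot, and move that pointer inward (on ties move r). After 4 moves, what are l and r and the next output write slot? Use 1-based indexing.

l=2, r=7, next write slot=6

[1,10] |-15|<=|22| out[10]=484 → r--
[1,9] |-15|<=|21| out[9]=441 → r--
[1,8] |-15|>|14| out[8]=225 → l++
[2,8] |0|<=|14| out[7]=196 → r--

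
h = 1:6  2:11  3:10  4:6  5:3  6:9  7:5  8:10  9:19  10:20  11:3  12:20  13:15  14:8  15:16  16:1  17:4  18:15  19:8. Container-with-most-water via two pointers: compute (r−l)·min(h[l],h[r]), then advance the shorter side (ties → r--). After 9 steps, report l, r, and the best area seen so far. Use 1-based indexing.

l=1 r=19: min(6,8)*18=108 best=108 *, l++
l=2 r=19: min(11,8)*17=136 best=136 *, r--
l=2 r=18: min(11,15)*16=176 best=176 *, l++
l=3 r=18: min(10,15)*15=150 best=176, l++
l=4 r=18: min(6,15)*14=84 best=176, l++
l=5 r=18: min(3,15)*13=39 best=176, l++
l=6 r=18: min(9,15)*12=108 best=176, l++
l=7 r=18: min(5,15)*11=55 best=176, l++
l=8 r=18: min(10,15)*10=100 best=176, l++

l=9, r=18, best area=176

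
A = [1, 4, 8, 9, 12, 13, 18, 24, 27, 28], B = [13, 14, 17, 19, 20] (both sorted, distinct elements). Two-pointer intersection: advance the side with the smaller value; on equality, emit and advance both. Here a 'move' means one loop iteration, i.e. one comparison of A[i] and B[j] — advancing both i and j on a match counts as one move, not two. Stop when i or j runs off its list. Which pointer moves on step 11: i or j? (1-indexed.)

[i=1,j=1] 1<13 → i++
[i=2,j=1] 4<13 → i++
[i=3,j=1] 8<13 → i++
[i=4,j=1] 9<13 → i++
[i=5,j=1] 12<13 → i++
[i=6,j=1] 13==13 emit → i++,j++
[i=7,j=2] 18>14 → j++
[i=7,j=3] 18>17 → j++
[i=7,j=4] 18<19 → i++
[i=8,j=4] 24>19 → j++
[i=8,j=5] 24>20 → j++

j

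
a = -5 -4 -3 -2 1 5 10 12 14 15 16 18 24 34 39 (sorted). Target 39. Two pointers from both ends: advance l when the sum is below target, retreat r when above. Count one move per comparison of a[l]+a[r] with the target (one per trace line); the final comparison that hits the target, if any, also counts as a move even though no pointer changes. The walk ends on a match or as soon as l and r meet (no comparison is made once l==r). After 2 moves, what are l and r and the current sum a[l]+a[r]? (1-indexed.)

l=1 r=15: -5+39=34 <39, l++
l=2 r=15: -4+39=35 <39, l++

l=3, r=15, sum=36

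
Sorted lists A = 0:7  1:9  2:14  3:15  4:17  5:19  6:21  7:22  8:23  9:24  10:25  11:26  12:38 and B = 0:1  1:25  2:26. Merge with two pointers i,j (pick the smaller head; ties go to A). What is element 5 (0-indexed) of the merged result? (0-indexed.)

[i=0,j=0] A[i]=7>B[j]=1 take 1 → j++
[i=0,j=1] A[i]=7<=B[j]=25 take 7 → i++
[i=1,j=1] A[i]=9<=B[j]=25 take 9 → i++
[i=2,j=1] A[i]=14<=B[j]=25 take 14 → i++
[i=3,j=1] A[i]=15<=B[j]=25 take 15 → i++
[i=4,j=1] A[i]=17<=B[j]=25 take 17 → i++
[i=5,j=1] A[i]=19<=B[j]=25 take 19 → i++
[i=6,j=1] A[i]=21<=B[j]=25 take 21 → i++
[i=7,j=1] A[i]=22<=B[j]=25 take 22 → i++
[i=8,j=1] A[i]=23<=B[j]=25 take 23 → i++
[i=9,j=1] A[i]=24<=B[j]=25 take 24 → i++
[i=10,j=1] A[i]=25<=B[j]=25 take 25 → i++
[i=11,j=1] A[i]=26>B[j]=25 take 25 → j++
[i=11,j=2] A[i]=26<=B[j]=26 take 26 → i++
[i=12,j=2] A[i]=38>B[j]=26 take 26 → j++
[i=12,j=3] B done, take A[i]=38 → i++

merged[5] = 17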